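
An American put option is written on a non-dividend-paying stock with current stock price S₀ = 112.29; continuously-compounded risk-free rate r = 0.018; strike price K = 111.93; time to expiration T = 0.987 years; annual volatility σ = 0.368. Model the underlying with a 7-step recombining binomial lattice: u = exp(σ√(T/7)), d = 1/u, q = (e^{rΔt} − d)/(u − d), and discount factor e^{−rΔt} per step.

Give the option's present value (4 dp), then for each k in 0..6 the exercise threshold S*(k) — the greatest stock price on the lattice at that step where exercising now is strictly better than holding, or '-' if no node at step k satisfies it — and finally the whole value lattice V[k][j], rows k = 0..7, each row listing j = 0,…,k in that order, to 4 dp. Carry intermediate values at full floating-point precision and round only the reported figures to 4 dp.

Δt=0.14100, u=1.14819, d=0.87094, q=0.47467, disc=e^(-rΔt)=0.99747
k=7 terminal: V=max(K-S,0) → 69.2471 55.6598 37.7471 14.1323 0.0000 0.0000 0.0000 0.0000
k=6: j=0 S=49.0079 intr=62.9221 cont=62.6384 V=62.9221[EX]; j=1 S=64.6087 intr=47.3213 cont=47.0376 V=47.3213[EX]; j=2 S=85.1758 intr=26.7542 cont=26.4705 V=26.7542[EX]; j=3 S=112.2900 intr=0.0000 cont=7.4052 V=7.4052[hold]; j=4 S=148.0356 intr=0.0000 cont=0.0000 V=0.0000[hold]; j=5 S=195.1601 intr=0.0000 cont=0.0000 V=0.0000[hold]; j=6 S=257.2859 intr=0.0000 cont=0.0000 V=0.0000[hold]  S*(6)=85.1758
k=5: j=0 S=56.2702 intr=55.6598 cont=55.3761 V=55.6598[EX]; j=1 S=74.1829 intr=37.7471 cont=37.4634 V=37.7471[EX]; j=2 S=97.7977 intr=14.1323 cont=17.5252 V=17.5252[hold]; j=3 S=128.9299 intr=0.0000 cont=3.8803 V=3.8803[hold]; j=4 S=169.9725 intr=0.0000 cont=0.0000 V=0.0000[hold]; j=5 S=224.0802 intr=0.0000 cont=0.0000 V=0.0000[hold]  S*(5)=74.1829
k=4: j=0 S=64.6087 intr=47.3213 cont=47.0376 V=47.3213[EX]; j=1 S=85.1758 intr=26.7542 cont=28.0770 V=28.0770[hold]; j=2 S=112.2900 intr=0.0000 cont=11.0203 V=11.0203[hold]; j=3 S=148.0356 intr=0.0000 cont=2.0333 V=2.0333[hold]; j=4 S=195.1601 intr=0.0000 cont=0.0000 V=0.0000[hold]  S*(4)=64.6087
k=3: j=0 S=74.1829 intr=37.7471 cont=38.0897 V=38.0897[hold]; j=1 S=97.7977 intr=14.1323 cont=19.9299 V=19.9299[hold]; j=2 S=128.9299 intr=0.0000 cont=6.7373 V=6.7373[hold]; j=3 S=169.9725 intr=0.0000 cont=1.0654 V=1.0654[hold]  S*(3)=-
k=2: j=0 S=85.1758 intr=26.7542 cont=29.3950 V=29.3950[hold]; j=1 S=112.2900 intr=0.0000 cont=13.6331 V=13.6331[hold]; j=2 S=148.0356 intr=0.0000 cont=4.0347 V=4.0347[hold]  S*(2)=-
k=1: j=0 S=97.7977 intr=14.1323 cont=21.8577 V=21.8577[hold]; j=1 S=128.9299 intr=0.0000 cont=9.0540 V=9.0540[hold]  S*(1)=-
k=0: j=0 S=112.2900 intr=0.0000 cont=15.7401 V=15.7401[hold]  S*(0)=-

price = 15.7401
boundary = - - - - 64.6087 74.1829 85.1758
tree:
15.7401
21.8577 9.0540
29.3950 13.6331 4.0347
38.0897 19.9299 6.7373 1.0654
47.3213 28.0770 11.0203 2.0333 0.0000
55.6598 37.7471 17.5252 3.8803 0.0000 0.0000
62.9221 47.3213 26.7542 7.4052 0.0000 0.0000 0.0000
69.2471 55.6598 37.7471 14.1323 0.0000 0.0000 0.0000 0.0000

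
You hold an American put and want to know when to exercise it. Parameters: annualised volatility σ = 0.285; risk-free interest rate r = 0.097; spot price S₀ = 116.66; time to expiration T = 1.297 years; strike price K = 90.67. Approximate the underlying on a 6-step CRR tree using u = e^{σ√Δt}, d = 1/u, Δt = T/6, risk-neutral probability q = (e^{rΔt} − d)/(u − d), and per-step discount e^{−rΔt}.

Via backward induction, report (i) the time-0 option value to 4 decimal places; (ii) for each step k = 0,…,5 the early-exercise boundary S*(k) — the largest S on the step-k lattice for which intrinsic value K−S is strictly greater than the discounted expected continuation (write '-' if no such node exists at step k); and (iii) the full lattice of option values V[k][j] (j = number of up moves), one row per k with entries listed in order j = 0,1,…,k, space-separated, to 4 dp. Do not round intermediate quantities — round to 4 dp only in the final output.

price = 2.0060
boundary = - - - - 68.6647 78.3936
tree:
2.0060
3.8263 0.5741
7.1255 1.2384 0.0454
12.8354 2.6662 0.1023 0.0000
22.0053 5.7279 0.2304 0.0000 0.0000
30.5268 12.2764 0.5190 0.0000 0.0000 0.0000
37.9908 22.0053 1.1690 0.0000 0.0000 0.0000 0.0000

Δt=0.21617  u=1.14169  d=0.87590  q=0.54664  discount=0.97925
step 6 (expiry): payoffs max(K−S,0) = 37.9908 22.0053 1.1690 0.0000 0.0000 0.0000 0.0000
step 5: (k=5,j=0): S=60.1432, (K−S)⁺=30.5268, hold=28.6454 ⇒ V=30.5268 exercise | (k=5,j=1): S=78.3936, (K−S)⁺=12.2764, hold=10.3950 ⇒ V=12.2764 exercise | (k=5,j=2): S=102.1821, (K−S)⁺=0.0000, hold=0.5190 ⇒ V=0.5190 continue | (k=5,j=3): S=133.1892, (K−S)⁺=0.0000, hold=0.0000 ⇒ V=0.0000 continue | (k=5,j=4): S=173.6054, (K−S)⁺=0.0000, hold=0.0000 ⇒ V=0.0000 continue | (k=5,j=5): S=226.2859, (K−S)⁺=0.0000, hold=0.0000 ⇒ V=0.0000 continue  boundary S*=78.3936
step 4: (k=4,j=0): S=68.6647, (K−S)⁺=22.0053, hold=20.1239 ⇒ V=22.0053 exercise | (k=4,j=1): S=89.5010, (K−S)⁺=1.1690, hold=5.7279 ⇒ V=5.7279 continue | (k=4,j=2): S=116.6600, (K−S)⁺=0.0000, hold=0.2304 ⇒ V=0.2304 continue | (k=4,j=3): S=152.0604, (K−S)⁺=0.0000, hold=0.0000 ⇒ V=0.0000 continue | (k=4,j=4): S=198.2031, (K−S)⁺=0.0000, hold=0.0000 ⇒ V=0.0000 continue  boundary S*=68.6647
step 3: (k=3,j=0): S=78.3936, (K−S)⁺=12.2764, hold=12.8354 ⇒ V=12.8354 continue | (k=3,j=1): S=102.1821, (K−S)⁺=0.0000, hold=2.6662 ⇒ V=2.6662 continue | (k=3,j=2): S=133.1892, (K−S)⁺=0.0000, hold=0.1023 ⇒ V=0.1023 continue | (k=3,j=3): S=173.6054, (K−S)⁺=0.0000, hold=0.0000 ⇒ V=0.0000 continue  boundary S*=-
step 2: (k=2,j=0): S=89.5010, (K−S)⁺=1.1690, hold=7.1255 ⇒ V=7.1255 continue | (k=2,j=1): S=116.6600, (K−S)⁺=0.0000, hold=1.2384 ⇒ V=1.2384 continue | (k=2,j=2): S=152.0604, (K−S)⁺=0.0000, hold=0.0454 ⇒ V=0.0454 continue  boundary S*=-
step 1: (k=1,j=0): S=102.1821, (K−S)⁺=0.0000, hold=3.8263 ⇒ V=3.8263 continue | (k=1,j=1): S=133.1892, (K−S)⁺=0.0000, hold=0.5741 ⇒ V=0.5741 continue  boundary S*=-
step 0: (k=0,j=0): S=116.6600, (K−S)⁺=0.0000, hold=2.0060 ⇒ V=2.0060 continue  boundary S*=-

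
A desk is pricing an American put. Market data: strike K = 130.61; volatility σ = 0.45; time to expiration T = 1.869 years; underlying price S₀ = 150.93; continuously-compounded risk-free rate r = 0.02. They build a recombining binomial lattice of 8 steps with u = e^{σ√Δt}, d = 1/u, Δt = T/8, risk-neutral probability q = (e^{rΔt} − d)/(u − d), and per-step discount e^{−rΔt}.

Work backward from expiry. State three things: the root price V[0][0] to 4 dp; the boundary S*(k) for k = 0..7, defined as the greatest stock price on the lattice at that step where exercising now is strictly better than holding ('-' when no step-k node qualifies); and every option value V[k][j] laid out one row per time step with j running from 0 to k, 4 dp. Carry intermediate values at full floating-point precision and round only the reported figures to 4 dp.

params: Δt=0.23362 u=1.24297 d=0.80452 q=0.45652 e^(-rΔt)=0.99534
t_8 payoffs: 104.1201 89.6835 67.3793 32.9196 0.0000 0.0000 0.0000 0.0000 0.0000
t_7: node(7,0) S=32.9263 payoff=97.6837 vs cont=97.0749 → 97.6837 [stop]  node(7,1) S=50.8705 payoff=79.7395 vs cont=79.1306 → 79.7395 [stop]  node(7,2) S=78.5941 payoff=52.0159 vs cont=51.4070 → 52.0159 [stop]  node(7,3) S=121.4266 payoff=9.1834 vs cont=17.8078 → 17.8078 [wait]  node(7,4) S=187.6020 payoff=0.0000 vs cont=0.0000 → 0.0000 [wait]  node(7,5) S=289.8419 payoff=0.0000 vs cont=0.0000 → 0.0000 [wait]  node(7,6) S=447.8008 payoff=0.0000 vs cont=0.0000 → 0.0000 [wait]  node(7,7) S=691.8446 payoff=0.0000 vs cont=0.0000 → 0.0000 [wait]  ⇒ S*(7)=78.5941
t_6: node(6,0) S=40.9265 payoff=89.6835 vs cont=89.0747 → 89.6835 [stop]  node(6,1) S=63.2307 payoff=67.3793 vs cont=66.7704 → 67.3793 [stop]  node(6,2) S=97.6904 payoff=32.9196 vs cont=36.2296 → 36.2296 [wait]  node(6,3) S=150.9300 payoff=0.0000 vs cont=9.6331 → 9.6331 [wait]  node(6,4) S=233.1843 payoff=0.0000 vs cont=0.0000 → 0.0000 [wait]  node(6,5) S=360.2658 payoff=0.0000 vs cont=0.0000 → 0.0000 [wait]  node(6,6) S=556.6045 payoff=0.0000 vs cont=0.0000 → 0.0000 [wait]  ⇒ S*(6)=63.2307
t_5: node(5,0) S=50.8705 payoff=79.7395 vs cont=79.1306 → 79.7395 [stop]  node(5,1) S=78.5941 payoff=52.0159 vs cont=52.9111 → 52.9111 [wait]  node(5,2) S=121.4266 payoff=9.1834 vs cont=23.9755 → 23.9755 [wait]  node(5,3) S=187.6020 payoff=0.0000 vs cont=5.2110 → 5.2110 [wait]  node(5,4) S=289.8419 payoff=0.0000 vs cont=0.0000 → 0.0000 [wait]  node(5,5) S=447.8008 payoff=0.0000 vs cont=0.0000 → 0.0000 [wait]  ⇒ S*(5)=50.8705
t_4: node(4,0) S=63.2307 payoff=67.3793 vs cont=67.1772 → 67.3793 [stop]  node(4,1) S=97.6904 payoff=32.9196 vs cont=39.5164 → 39.5164 [wait]  node(4,2) S=150.9300 payoff=0.0000 vs cont=15.3373 → 15.3373 [wait]  node(4,3) S=233.1843 payoff=0.0000 vs cont=2.8189 → 2.8189 [wait]  node(4,4) S=360.2658 payoff=0.0000 vs cont=0.0000 → 0.0000 [wait]  ⇒ S*(4)=63.2307
t_3: node(3,0) S=78.5941 payoff=52.0159 vs cont=54.4045 → 54.4045 [wait]  node(3,1) S=121.4266 payoff=9.1834 vs cont=28.3454 → 28.3454 [wait]  node(3,2) S=187.6020 payoff=0.0000 vs cont=9.5776 → 9.5776 [wait]  node(3,3) S=289.8419 payoff=0.0000 vs cont=1.5249 → 1.5249 [wait]  ⇒ S*(3)=-
t_2: node(2,0) S=97.6904 payoff=32.9196 vs cont=42.3099 → 42.3099 [wait]  node(2,1) S=150.9300 payoff=0.0000 vs cont=19.6854 → 19.6854 [wait]  node(2,2) S=233.1843 payoff=0.0000 vs cont=5.8739 → 5.8739 [wait]  ⇒ S*(2)=-
t_1: node(1,0) S=121.4266 payoff=9.1834 vs cont=31.8323 → 31.8323 [wait]  node(1,1) S=187.6020 payoff=0.0000 vs cont=13.3178 → 13.3178 [wait]  ⇒ S*(1)=-
t_0: node(0,0) S=150.9300 payoff=0.0000 vs cont=23.2711 → 23.2711 [wait]  ⇒ S*(0)=-

price = 23.2711
boundary = - - - - 63.2307 50.8705 63.2307 78.5941
tree:
23.2711
31.8323 13.3178
42.3099 19.6854 5.8739
54.4045 28.3454 9.5776 1.5249
67.3793 39.5164 15.3373 2.8189 0.0000
79.7395 52.9111 23.9755 5.2110 0.0000 0.0000
89.6835 67.3793 36.2296 9.6331 0.0000 0.0000 0.0000
97.6837 79.7395 52.0159 17.8078 0.0000 0.0000 0.0000 0.0000
104.1201 89.6835 67.3793 32.9196 0.0000 0.0000 0.0000 0.0000 0.0000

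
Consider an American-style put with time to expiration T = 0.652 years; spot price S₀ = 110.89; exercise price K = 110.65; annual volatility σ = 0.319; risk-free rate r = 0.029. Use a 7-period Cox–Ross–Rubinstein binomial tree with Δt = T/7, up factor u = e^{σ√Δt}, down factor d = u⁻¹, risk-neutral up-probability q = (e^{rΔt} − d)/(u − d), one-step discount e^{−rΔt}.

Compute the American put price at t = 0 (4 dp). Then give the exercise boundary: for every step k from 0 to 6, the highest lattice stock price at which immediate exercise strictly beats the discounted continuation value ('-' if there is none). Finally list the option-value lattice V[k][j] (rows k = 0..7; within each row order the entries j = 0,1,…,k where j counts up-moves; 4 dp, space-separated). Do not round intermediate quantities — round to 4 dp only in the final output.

price = 10.7116
boundary = - - - - 75.1219 82.8034 91.2703
tree:
10.7116
15.2674 6.0205
21.0576 9.3144 2.6194
27.9544 13.9827 4.4982 0.6748
35.5281 20.2119 7.5648 1.3255 0.0000
42.4970 27.8466 12.3628 2.6037 0.0000 0.0000
48.8194 35.5281 19.3797 5.1147 0.0000 0.0000 0.0000
54.5552 42.4970 27.8466 10.0470 0.0000 0.0000 0.0000 0.0000

params: Δt=0.09314 u=1.10225 d=0.90723 q=0.48955 e^(-rΔt)=0.99730
t_7 payoffs: 54.5552 42.4970 27.8466 10.0470 0.0000 0.0000 0.0000 0.0000
t_6: node(6,0) S=61.8306 payoff=48.8194 vs cont=48.5209 → 48.8194 [stop]  node(6,1) S=75.1219 payoff=35.5281 vs cont=35.2296 → 35.5281 [stop]  node(6,2) S=91.2703 payoff=19.3797 vs cont=19.0812 → 19.3797 [stop]  node(6,3) S=110.8900 payoff=0.0000 vs cont=5.1147 → 5.1147 [wait]  node(6,4) S=134.7272 payoff=0.0000 vs cont=0.0000 → 0.0000 [wait]  node(6,5) S=163.6885 payoff=0.0000 vs cont=0.0000 → 0.0000 [wait]  node(6,6) S=198.8754 payoff=0.0000 vs cont=0.0000 → 0.0000 [wait]  ⇒ S*(6)=91.2703
t_5: node(5,0) S=68.1530 payoff=42.4970 vs cont=42.1985 → 42.4970 [stop]  node(5,1) S=82.8034 payoff=27.8466 vs cont=27.5481 → 27.8466 [stop]  node(5,2) S=100.6030 payoff=10.0470 vs cont=12.3628 → 12.3628 [wait]  node(5,3) S=122.2289 payoff=0.0000 vs cont=2.6037 → 2.6037 [wait]  node(5,4) S=148.5035 payoff=0.0000 vs cont=0.0000 → 0.0000 [wait]  node(5,5) S=180.4262 payoff=0.0000 vs cont=0.0000 → 0.0000 [wait]  ⇒ S*(5)=82.8034
t_4: node(4,0) S=75.1219 payoff=35.5281 vs cont=35.2296 → 35.5281 [stop]  node(4,1) S=91.2703 payoff=19.3797 vs cont=20.2119 → 20.2119 [wait]  node(4,2) S=110.8900 payoff=0.0000 vs cont=7.5648 → 7.5648 [wait]  node(4,3) S=134.7272 payoff=0.0000 vs cont=1.3255 → 1.3255 [wait]  node(4,4) S=163.6885 payoff=0.0000 vs cont=0.0000 → 0.0000 [wait]  ⇒ S*(4)=75.1219
t_3: node(3,0) S=82.8034 payoff=27.8466 vs cont=27.9544 → 27.9544 [wait]  node(3,1) S=100.6030 payoff=10.0470 vs cont=13.9827 → 13.9827 [wait]  node(3,2) S=122.2289 payoff=0.0000 vs cont=4.4982 → 4.4982 [wait]  node(3,3) S=148.5035 payoff=0.0000 vs cont=0.6748 → 0.6748 [wait]  ⇒ S*(3)=-
t_2: node(2,0) S=91.2703 payoff=19.3797 vs cont=21.0576 → 21.0576 [wait]  node(2,1) S=110.8900 payoff=0.0000 vs cont=9.3144 → 9.3144 [wait]  node(2,2) S=134.7272 payoff=0.0000 vs cont=2.6194 → 2.6194 [wait]  ⇒ S*(2)=-
t_1: node(1,0) S=100.6030 payoff=10.0470 vs cont=15.2674 → 15.2674 [wait]  node(1,1) S=122.2289 payoff=0.0000 vs cont=6.0205 → 6.0205 [wait]  ⇒ S*(1)=-
t_0: node(0,0) S=110.8900 payoff=0.0000 vs cont=10.7116 → 10.7116 [wait]  ⇒ S*(0)=-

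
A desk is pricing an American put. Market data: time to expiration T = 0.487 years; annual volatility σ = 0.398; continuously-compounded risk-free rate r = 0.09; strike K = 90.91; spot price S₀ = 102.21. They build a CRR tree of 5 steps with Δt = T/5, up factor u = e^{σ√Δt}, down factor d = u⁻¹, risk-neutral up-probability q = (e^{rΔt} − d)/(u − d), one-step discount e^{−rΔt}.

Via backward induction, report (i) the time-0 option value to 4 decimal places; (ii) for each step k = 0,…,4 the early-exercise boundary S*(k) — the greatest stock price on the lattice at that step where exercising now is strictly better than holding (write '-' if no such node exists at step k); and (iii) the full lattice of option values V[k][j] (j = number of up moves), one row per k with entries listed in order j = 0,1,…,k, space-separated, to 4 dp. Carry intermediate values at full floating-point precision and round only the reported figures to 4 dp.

price = 4.5342
boundary = - - - 70.4142 79.7268
tree:
4.5342
7.7630 1.4401
12.8958 2.8540 0.0758
20.4958 5.6516 0.1542 0.0000
28.7207 11.1832 0.3139 0.0000 0.0000
35.9849 20.4958 0.6389 0.0000 0.0000 0.0000

Δt=0.09740  u=1.13226  d=0.88319  q=0.50434  discount=0.99127
step 5 (expiry): payoffs max(K−S,0) = 35.9849 20.4958 0.6389 0.0000 0.0000 0.0000
step 4: (k=4,j=0): S=62.1893, (K−S)⁺=28.7207, hold=27.9273 ⇒ V=28.7207 exercise | (k=4,j=1): S=79.7268, (K−S)⁺=11.1832, hold=10.3897 ⇒ V=11.1832 exercise | (k=4,j=2): S=102.2100, (K−S)⁺=0.0000, hold=0.3139 ⇒ V=0.3139 continue | (k=4,j=3): S=131.0335, (K−S)⁺=0.0000, hold=0.0000 ⇒ V=0.0000 continue | (k=4,j=4): S=167.9853, (K−S)⁺=0.0000, hold=0.0000 ⇒ V=0.0000 continue  boundary S*=79.7268
step 3: (k=3,j=0): S=70.4142, (K−S)⁺=20.4958, hold=19.7024 ⇒ V=20.4958 exercise | (k=3,j=1): S=90.2711, (K−S)⁺=0.6389, hold=5.6516 ⇒ V=5.6516 continue | (k=3,j=2): S=115.7278, (K−S)⁺=0.0000, hold=0.1542 ⇒ V=0.1542 continue | (k=3,j=3): S=148.3634, (K−S)⁺=0.0000, hold=0.0000 ⇒ V=0.0000 continue  boundary S*=70.4142
step 2: (k=2,j=0): S=79.7268, (K−S)⁺=11.1832, hold=12.8958 ⇒ V=12.8958 continue | (k=2,j=1): S=102.2100, (K−S)⁺=0.0000, hold=2.8540 ⇒ V=2.8540 continue | (k=2,j=2): S=131.0335, (K−S)⁺=0.0000, hold=0.0758 ⇒ V=0.0758 continue  boundary S*=-
step 1: (k=1,j=0): S=90.2711, (K−S)⁺=0.6389, hold=7.7630 ⇒ V=7.7630 continue | (k=1,j=1): S=115.7278, (K−S)⁺=0.0000, hold=1.4401 ⇒ V=1.4401 continue  boundary S*=-
step 0: (k=0,j=0): S=102.2100, (K−S)⁺=0.0000, hold=4.5342 ⇒ V=4.5342 continue  boundary S*=-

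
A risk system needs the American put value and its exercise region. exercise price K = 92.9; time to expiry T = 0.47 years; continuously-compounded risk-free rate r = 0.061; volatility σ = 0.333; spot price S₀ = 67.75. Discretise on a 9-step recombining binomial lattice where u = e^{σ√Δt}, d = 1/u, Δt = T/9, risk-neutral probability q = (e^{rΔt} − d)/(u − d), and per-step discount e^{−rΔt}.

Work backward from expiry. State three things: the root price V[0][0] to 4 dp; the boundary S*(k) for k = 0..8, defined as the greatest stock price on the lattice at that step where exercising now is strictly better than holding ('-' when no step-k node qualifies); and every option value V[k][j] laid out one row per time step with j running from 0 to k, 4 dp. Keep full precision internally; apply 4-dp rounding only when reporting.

price = 25.1500
boundary = 67.7500 62.7857 67.7500 62.7857 67.7500 73.1069 67.7500 73.1069 78.8873
tree:
25.1500
30.1143 20.0517
34.7149 25.1500 15.1200
38.9784 30.1143 19.8504 10.5221
42.9295 34.7149 25.1500 14.7177 6.4257
46.5910 38.9784 30.1143 19.7931 9.7748 3.1432
49.9843 42.9295 34.7149 25.1500 14.2743 5.3720 0.9516
53.1289 46.5910 38.9784 30.1143 19.7931 8.8886 1.9166 0.0000
56.0431 49.9843 42.9295 34.7149 25.1500 14.0127 3.8603 0.0000 0.0000
58.7438 53.1289 46.5910 38.9784 30.1143 19.7931 7.7753 0.0000 0.0000 0.0000

Δt=0.05222, u=1.07907, d=0.92673, q=0.50193, disc=e^(-rΔt)=0.99682
k=9 terminal: V=max(K-S,0) → 58.7438 53.1289 46.5910 38.9784 30.1143 19.7931 7.7753 0.0000 0.0000 0.0000
k=8: j=0 S=36.8569 intr=56.0431 cont=55.7477 V=56.0431[EX]; j=1 S=42.9157 intr=49.9843 cont=49.6888 V=49.9843[EX]; j=2 S=49.9705 intr=42.9295 cont=42.6340 V=42.9295[EX]; j=3 S=58.1851 intr=34.7149 cont=34.4195 V=34.7149[EX]; j=4 S=67.7500 intr=25.1500 cont=24.8545 V=25.1500[EX]; j=5 S=78.8873 intr=14.0127 cont=13.7173 V=14.0127[EX]; j=6 S=91.8554 intr=1.0446 cont=3.8603 V=3.8603[hold]; j=7 S=106.9553 intr=0.0000 cont=0.0000 V=0.0000[hold]; j=8 S=124.5375 intr=0.0000 cont=0.0000 V=0.0000[hold]  S*(8)=78.8873
k=7: j=0 S=39.7711 intr=53.1289 cont=52.8334 V=53.1289[EX]; j=1 S=46.3090 intr=46.5910 cont=46.2956 V=46.5910[EX]; j=2 S=53.9216 intr=38.9784 cont=38.6829 V=38.9784[EX]; j=3 S=62.7857 intr=30.1143 cont=29.8189 V=30.1143[EX]; j=4 S=73.1069 intr=19.7931 cont=19.4977 V=19.7931[EX]; j=5 S=85.1247 intr=7.7753 cont=8.8886 V=8.8886[hold]; j=6 S=99.1182 intr=0.0000 cont=1.9166 V=1.9166[hold]; j=7 S=115.4121 intr=0.0000 cont=0.0000 V=0.0000[hold]  S*(7)=73.1069
k=6: j=0 S=42.9157 intr=49.9843 cont=49.6888 V=49.9843[EX]; j=1 S=49.9705 intr=42.9295 cont=42.6340 V=42.9295[EX]; j=2 S=58.1851 intr=34.7149 cont=34.4195 V=34.7149[EX]; j=3 S=67.7500 intr=25.1500 cont=24.8545 V=25.1500[EX]; j=4 S=78.8873 intr=14.0127 cont=14.2743 V=14.2743[hold]; j=5 S=91.8554 intr=1.0446 cont=5.3720 V=5.3720[hold]; j=6 S=106.9553 intr=0.0000 cont=0.9516 V=0.9516[hold]  S*(6)=67.7500
k=5: j=0 S=46.3090 intr=46.5910 cont=46.2956 V=46.5910[EX]; j=1 S=53.9216 intr=38.9784 cont=38.6829 V=38.9784[EX]; j=2 S=62.7857 intr=30.1143 cont=29.8189 V=30.1143[EX]; j=3 S=73.1069 intr=19.7931 cont=19.6285 V=19.7931[EX]; j=4 S=85.1247 intr=7.7753 cont=9.7748 V=9.7748[hold]; j=5 S=99.1182 intr=0.0000 cont=3.1432 V=3.1432[hold]  S*(5)=73.1069
k=4: j=0 S=49.9705 intr=42.9295 cont=42.6340 V=42.9295[EX]; j=1 S=58.1851 intr=34.7149 cont=34.4195 V=34.7149[EX]; j=2 S=67.7500 intr=25.1500 cont=24.8545 V=25.1500[EX]; j=3 S=78.8873 intr=14.0127 cont=14.7177 V=14.7177[hold]; j=4 S=91.8554 intr=1.0446 cont=6.4257 V=6.4257[hold]  S*(4)=67.7500
k=3: j=0 S=53.9216 intr=38.9784 cont=38.6829 V=38.9784[EX]; j=1 S=62.7857 intr=30.1143 cont=29.8189 V=30.1143[EX]; j=2 S=73.1069 intr=19.7931 cont=19.8504 V=19.8504[hold]; j=3 S=85.1247 intr=7.7753 cont=10.5221 V=10.5221[hold]  S*(3)=62.7857
k=2: j=0 S=58.1851 intr=34.7149 cont=34.4195 V=34.7149[EX]; j=1 S=67.7500 intr=25.1500 cont=24.8832 V=25.1500[EX]; j=2 S=78.8873 intr=14.0127 cont=15.1200 V=15.1200[hold]  S*(2)=67.7500
k=1: j=0 S=62.7857 intr=30.1143 cont=29.8189 V=30.1143[EX]; j=1 S=73.1069 intr=19.7931 cont=20.0517 V=20.0517[hold]  S*(1)=62.7857
k=0: j=0 S=67.7500 intr=25.1500 cont=24.9839 V=25.1500[EX]  S*(0)=67.7500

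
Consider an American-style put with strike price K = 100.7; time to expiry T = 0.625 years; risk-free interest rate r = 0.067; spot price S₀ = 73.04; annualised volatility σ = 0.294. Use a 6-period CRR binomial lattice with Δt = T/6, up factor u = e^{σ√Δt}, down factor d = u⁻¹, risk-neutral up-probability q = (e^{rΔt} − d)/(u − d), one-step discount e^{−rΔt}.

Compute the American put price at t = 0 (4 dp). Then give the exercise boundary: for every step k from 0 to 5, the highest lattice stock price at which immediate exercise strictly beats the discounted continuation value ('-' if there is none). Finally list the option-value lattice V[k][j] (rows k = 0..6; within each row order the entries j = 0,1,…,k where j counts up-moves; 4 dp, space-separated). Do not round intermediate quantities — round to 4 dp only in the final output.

price = 27.6600
boundary = 73.0400 66.4280 73.0400 80.3101 73.0400 80.3101
tree:
27.6600
34.2720 20.4005
40.2854 27.6600 13.7913
45.7544 34.2720 20.3899 7.7190
50.7284 40.2854 27.6600 12.9119 2.8975
55.2521 45.7544 34.2720 20.3899 5.9932 0.0000
59.3663 50.7284 40.2854 27.6600 12.3962 0.0000 0.0000

Δt=0.10417, u=1.09954, d=0.90947, q=0.51314, disc=e^(-rΔt)=0.99305
k=6 terminal: V=max(K-S,0) → 59.3663 50.7284 40.2854 27.6600 12.3962 0.0000 0.0000
k=5: j=0 S=45.4479 intr=55.2521 cont=54.5517 V=55.2521[EX]; j=1 S=54.9456 intr=45.7544 cont=45.0541 V=45.7544[EX]; j=2 S=66.4280 intr=34.2720 cont=33.5716 V=34.2720[EX]; j=3 S=80.3101 intr=20.3899 cont=19.6895 V=20.3899[EX]; j=4 S=97.0932 intr=3.6068 cont=5.9932 V=5.9932[hold]; j=5 S=117.3837 intr=0.0000 cont=0.0000 V=0.0000[hold]  S*(5)=80.3101
k=4: j=0 S=49.9716 intr=50.7284 cont=50.0280 V=50.7284[EX]; j=1 S=60.4146 intr=40.2854 cont=39.5850 V=40.2854[EX]; j=2 S=73.0400 intr=27.6600 cont=26.9596 V=27.6600[EX]; j=3 S=88.3038 intr=12.3962 cont=12.9119 V=12.9119[hold]; j=4 S=106.7575 intr=0.0000 cont=2.8975 V=2.8975[hold]  S*(4)=73.0400
k=3: j=0 S=54.9456 intr=45.7544 cont=45.0541 V=45.7544[EX]; j=1 S=66.4280 intr=34.2720 cont=33.5716 V=34.2720[EX]; j=2 S=80.3101 intr=20.3899 cont=19.9523 V=20.3899[EX]; j=3 S=97.0932 intr=3.6068 cont=7.7190 V=7.7190[hold]  S*(3)=80.3101
k=2: j=0 S=60.4146 intr=40.2854 cont=39.5850 V=40.2854[EX]; j=1 S=73.0400 intr=27.6600 cont=26.9596 V=27.6600[EX]; j=2 S=88.3038 intr=12.3962 cont=13.7913 V=13.7913[hold]  S*(2)=73.0400
k=1: j=0 S=66.4280 intr=34.2720 cont=33.5716 V=34.2720[EX]; j=1 S=80.3101 intr=20.3899 cont=20.4005 V=20.4005[hold]  S*(1)=66.4280
k=0: j=0 S=73.0400 intr=27.6600 cont=26.9650 V=27.6600[EX]  S*(0)=73.0400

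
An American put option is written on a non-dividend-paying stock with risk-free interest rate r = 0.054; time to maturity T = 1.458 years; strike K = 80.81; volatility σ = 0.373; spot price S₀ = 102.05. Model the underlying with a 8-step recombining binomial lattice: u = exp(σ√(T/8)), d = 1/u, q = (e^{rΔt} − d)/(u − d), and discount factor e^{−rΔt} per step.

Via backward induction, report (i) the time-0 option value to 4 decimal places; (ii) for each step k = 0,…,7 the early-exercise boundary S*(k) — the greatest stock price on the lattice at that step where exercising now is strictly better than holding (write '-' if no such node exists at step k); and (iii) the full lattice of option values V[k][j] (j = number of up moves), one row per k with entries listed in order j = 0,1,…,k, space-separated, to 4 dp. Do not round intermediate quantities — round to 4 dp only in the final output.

params: Δt=0.18225 u=1.17262 d=0.85279 q=0.49120 e^(-rΔt)=0.99021
t_8 payoffs: 52.2625 41.5564 26.8352 6.5932 0.0000 0.0000 0.0000 0.0000 0.0000
t_7: node(7,0) S=33.4753 payoff=47.3347 vs cont=46.5433 → 47.3347 [stop]  node(7,1) S=46.0294 payoff=34.7806 vs cont=33.9892 → 34.7806 [stop]  node(7,2) S=63.2917 payoff=17.5183 vs cont=16.7270 → 17.5183 [stop]  node(7,3) S=87.0277 payoff=0.0000 vs cont=3.3218 → 3.3218 [wait]  node(7,4) S=119.6654 payoff=0.0000 vs cont=0.0000 → 0.0000 [wait]  node(7,5) S=164.5431 payoff=0.0000 vs cont=0.0000 → 0.0000 [wait]  node(7,6) S=226.2511 payoff=0.0000 vs cont=0.0000 → 0.0000 [wait]  node(7,7) S=311.1012 payoff=0.0000 vs cont=0.0000 → 0.0000 [wait]  ⇒ S*(7)=63.2917
t_6: node(6,0) S=39.2536 payoff=41.5564 vs cont=40.7650 → 41.5564 [stop]  node(6,1) S=53.9748 payoff=26.8352 vs cont=26.0438 → 26.8352 [stop]  node(6,2) S=74.2168 payoff=6.5932 vs cont=10.4418 → 10.4418 [wait]  node(6,3) S=102.0500 payoff=0.0000 vs cont=1.6736 → 1.6736 [wait]  node(6,4) S=140.3215 payoff=0.0000 vs cont=0.0000 → 0.0000 [wait]  node(6,5) S=192.9457 payoff=0.0000 vs cont=0.0000 → 0.0000 [wait]  node(6,6) S=265.3055 payoff=0.0000 vs cont=0.0000 → 0.0000 [wait]  ⇒ S*(6)=53.9748
t_5: node(5,0) S=46.0294 payoff=34.7806 vs cont=33.9892 → 34.7806 [stop]  node(5,1) S=63.2917 payoff=17.5183 vs cont=18.5988 → 18.5988 [wait]  node(5,2) S=87.0277 payoff=0.0000 vs cont=6.0748 → 6.0748 [wait]  node(5,3) S=119.6654 payoff=0.0000 vs cont=0.8432 → 0.8432 [wait]  node(5,4) S=164.5431 payoff=0.0000 vs cont=0.0000 → 0.0000 [wait]  node(5,5) S=226.2511 payoff=0.0000 vs cont=0.0000 → 0.0000 [wait]  ⇒ S*(5)=46.0294
t_4: node(4,0) S=53.9748 payoff=26.8352 vs cont=26.5694 → 26.8352 [stop]  node(4,1) S=74.2168 payoff=6.5932 vs cont=12.3251 → 12.3251 [wait]  node(4,2) S=102.0500 payoff=0.0000 vs cont=3.4707 → 3.4707 [wait]  node(4,3) S=140.3215 payoff=0.0000 vs cont=0.4248 → 0.4248 [wait]  node(4,4) S=192.9457 payoff=0.0000 vs cont=0.0000 → 0.0000 [wait]  ⇒ S*(4)=53.9748
t_3: node(3,0) S=63.2917 payoff=17.5183 vs cont=19.5149 → 19.5149 [wait]  node(3,1) S=87.0277 payoff=0.0000 vs cont=7.8977 → 7.8977 [wait]  node(3,2) S=119.6654 payoff=0.0000 vs cont=1.9552 → 1.9552 [wait]  node(3,3) S=164.5431 payoff=0.0000 vs cont=0.2140 → 0.2140 [wait]  ⇒ S*(3)=-
t_2: node(2,0) S=74.2168 payoff=6.5932 vs cont=13.6733 → 13.6733 [wait]  node(2,1) S=102.0500 payoff=0.0000 vs cont=4.9300 → 4.9300 [wait]  node(2,2) S=140.3215 payoff=0.0000 vs cont=1.0892 → 1.0892 [wait]  ⇒ S*(2)=-
t_1: node(1,0) S=87.0277 payoff=0.0000 vs cont=9.2868 → 9.2868 [wait]  node(1,1) S=119.6654 payoff=0.0000 vs cont=3.0136 → 3.0136 [wait]  ⇒ S*(1)=-
t_0: node(0,0) S=102.0500 payoff=0.0000 vs cont=6.1446 → 6.1446 [wait]  ⇒ S*(0)=-

price = 6.1446
boundary = - - - - 53.9748 46.0294 53.9748 63.2917
tree:
6.1446
9.2868 3.0136
13.6733 4.9300 1.0892
19.5149 7.8977 1.9552 0.2140
26.8352 12.3251 3.4707 0.4248 0.0000
34.7806 18.5988 6.0748 0.8432 0.0000 0.0000
41.5564 26.8352 10.4418 1.6736 0.0000 0.0000 0.0000
47.3347 34.7806 17.5183 3.3218 0.0000 0.0000 0.0000 0.0000
52.2625 41.5564 26.8352 6.5932 0.0000 0.0000 0.0000 0.0000 0.0000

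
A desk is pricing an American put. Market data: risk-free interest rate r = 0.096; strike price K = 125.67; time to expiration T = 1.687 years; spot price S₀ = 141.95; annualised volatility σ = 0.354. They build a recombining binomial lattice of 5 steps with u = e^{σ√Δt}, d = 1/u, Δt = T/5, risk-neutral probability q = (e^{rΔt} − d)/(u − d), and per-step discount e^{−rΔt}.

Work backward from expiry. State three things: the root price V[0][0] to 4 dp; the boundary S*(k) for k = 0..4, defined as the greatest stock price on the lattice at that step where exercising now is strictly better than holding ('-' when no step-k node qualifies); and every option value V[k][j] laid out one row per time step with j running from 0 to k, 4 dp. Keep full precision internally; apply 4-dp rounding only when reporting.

price = 10.9232
boundary = - - 94.0875 76.6002 94.0875
tree:
10.9232
18.8951 4.4850
31.5825 8.7428 0.9624
49.0698 16.7836 2.1073 0.0000
63.3068 31.5825 4.6141 0.0000 0.0000
74.8977 49.0698 10.1031 0.0000 0.0000 0.0000

Δt=0.33740  u=1.22829  d=0.81414  q=0.52826  discount=0.96813
step 5 (expiry): payoffs max(K−S,0) = 74.8977 49.0698 10.1031 0.0000 0.0000 0.0000
step 4: (k=4,j=0): S=62.3632, (K−S)⁺=63.3068, hold=59.3015 ⇒ V=63.3068 exercise | (k=4,j=1): S=94.0875, (K−S)⁺=31.5825, hold=27.5772 ⇒ V=31.5825 exercise | (k=4,j=2): S=141.9500, (K−S)⁺=0.0000, hold=4.6141 ⇒ V=4.6141 continue | (k=4,j=3): S=214.1603, (K−S)⁺=0.0000, hold=0.0000 ⇒ V=0.0000 continue | (k=4,j=4): S=323.1041, (K−S)⁺=0.0000, hold=0.0000 ⇒ V=0.0000 continue  boundary S*=94.0875
step 3: (k=3,j=0): S=76.6002, (K−S)⁺=49.0698, hold=45.0645 ⇒ V=49.0698 exercise | (k=3,j=1): S=115.5669, (K−S)⁺=10.1031, hold=16.7836 ⇒ V=16.7836 continue | (k=3,j=2): S=174.3561, (K−S)⁺=0.0000, hold=2.1073 ⇒ V=2.1073 continue | (k=3,j=3): S=263.0515, (K−S)⁺=0.0000, hold=0.0000 ⇒ V=0.0000 continue  boundary S*=76.6002
step 2: (k=2,j=0): S=94.0875, (K−S)⁺=31.5825, hold=30.9938 ⇒ V=31.5825 exercise | (k=2,j=1): S=141.9500, (K−S)⁺=0.0000, hold=8.7428 ⇒ V=8.7428 continue | (k=2,j=2): S=214.1603, (K−S)⁺=0.0000, hold=0.9624 ⇒ V=0.9624 continue  boundary S*=94.0875
step 1: (k=1,j=0): S=115.5669, (K−S)⁺=10.1031, hold=18.8951 ⇒ V=18.8951 continue | (k=1,j=1): S=174.3561, (K−S)⁺=0.0000, hold=4.4850 ⇒ V=4.4850 continue  boundary S*=-
step 0: (k=0,j=0): S=141.9500, (K−S)⁺=0.0000, hold=10.9232 ⇒ V=10.9232 continue  boundary S*=-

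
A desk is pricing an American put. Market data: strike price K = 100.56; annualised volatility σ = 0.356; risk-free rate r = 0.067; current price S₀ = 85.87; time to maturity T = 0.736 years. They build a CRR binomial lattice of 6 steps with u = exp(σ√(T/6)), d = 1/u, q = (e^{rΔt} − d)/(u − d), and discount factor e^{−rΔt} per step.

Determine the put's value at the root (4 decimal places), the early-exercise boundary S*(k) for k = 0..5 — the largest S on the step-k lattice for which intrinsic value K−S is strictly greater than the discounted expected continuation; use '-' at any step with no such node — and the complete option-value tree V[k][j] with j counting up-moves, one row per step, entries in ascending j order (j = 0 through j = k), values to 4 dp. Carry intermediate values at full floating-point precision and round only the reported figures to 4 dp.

Δt=0.12267, u=1.13279, d=0.88278, q=0.50188, disc=e^(-rΔt)=0.99182
k=6 terminal: V=max(K-S,0) → 59.9211 48.4115 33.6422 14.6900 0.0000 0.0000 0.0000
k=5: j=0 S=46.0354 intr=54.5246 cont=53.7015 V=54.5246[EX]; j=1 S=59.0734 intr=41.4866 cont=40.6635 V=41.4866[EX]; j=2 S=75.8039 intr=24.7561 cont=23.9330 V=24.7561[EX]; j=3 S=97.2728 intr=3.2872 cont=7.2575 V=7.2575[hold]; j=4 S=124.8220 intr=0.0000 cont=0.0000 V=0.0000[hold]; j=5 S=160.1736 intr=0.0000 cont=0.0000 V=0.0000[hold]  S*(5)=75.8039
k=4: j=0 S=52.1485 intr=48.4115 cont=47.5884 V=48.4115[EX]; j=1 S=66.9178 intr=33.6422 cont=32.8191 V=33.6422[EX]; j=2 S=85.8700 intr=14.6900 cont=15.8432 V=15.8432[hold]; j=3 S=110.1898 intr=0.0000 cont=3.5856 V=3.5856[hold]; j=4 S=141.3973 intr=0.0000 cont=0.0000 V=0.0000[hold]  S*(4)=66.9178
k=3: j=0 S=59.0734 intr=41.4866 cont=40.6635 V=41.4866[EX]; j=1 S=75.8039 intr=24.7561 cont=24.5071 V=24.7561[EX]; j=2 S=97.2728 intr=3.2872 cont=9.6121 V=9.6121[hold]; j=3 S=124.8220 intr=0.0000 cont=1.7714 V=1.7714[hold]  S*(3)=75.8039
k=2: j=0 S=66.9178 intr=33.6422 cont=32.8191 V=33.6422[EX]; j=1 S=85.8700 intr=14.6900 cont=17.0152 V=17.0152[hold]; j=2 S=110.1898 intr=0.0000 cont=5.6306 V=5.6306[hold]  S*(2)=66.9178
k=1: j=0 S=75.8039 intr=24.7561 cont=25.0904 V=25.0904[hold]; j=1 S=97.2728 intr=3.2872 cont=11.2090 V=11.2090[hold]  S*(1)=-
k=0: j=0 S=85.8700 intr=14.6900 cont=17.9753 V=17.9753[hold]  S*(0)=-

price = 17.9753
boundary = - - 66.9178 75.8039 66.9178 75.8039
tree:
17.9753
25.0904 11.2090
33.6422 17.0152 5.6306
41.4866 24.7561 9.6121 1.7714
48.4115 33.6422 15.8432 3.5856 0.0000
54.5246 41.4866 24.7561 7.2575 0.0000 0.0000
59.9211 48.4115 33.6422 14.6900 0.0000 0.0000 0.0000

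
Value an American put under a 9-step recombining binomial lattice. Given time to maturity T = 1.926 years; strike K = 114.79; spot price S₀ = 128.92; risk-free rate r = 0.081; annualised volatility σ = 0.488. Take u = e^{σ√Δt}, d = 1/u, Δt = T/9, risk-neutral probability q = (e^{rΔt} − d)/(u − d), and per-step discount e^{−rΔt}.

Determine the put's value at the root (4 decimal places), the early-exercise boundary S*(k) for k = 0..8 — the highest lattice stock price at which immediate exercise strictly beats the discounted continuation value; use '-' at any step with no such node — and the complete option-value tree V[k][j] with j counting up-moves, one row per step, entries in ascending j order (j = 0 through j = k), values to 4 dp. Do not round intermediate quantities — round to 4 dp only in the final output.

params: Δt=0.21400 u=1.25326 d=0.79792 q=0.48220 e^(-rΔt)=0.98282
t_9 payoffs: 97.8877 88.2422 73.0923 49.2970 11.9224 0.0000 0.0000 0.0000 0.0000 0.0000
t_8: node(8,0) S=21.1829 payoff=93.6071 vs cont=91.6344 → 93.6071 [stop]  node(8,1) S=33.2713 payoff=81.5187 vs cont=79.5461 → 81.5187 [stop]  node(8,2) S=52.2581 payoff=62.5319 vs cont=60.5593 → 62.5319 [stop]  node(8,3) S=82.0799 payoff=32.7101 vs cont=30.7375 → 32.7101 [stop]  node(8,4) S=128.9200 payoff=0.0000 vs cont=6.0673 → 6.0673 [wait]  node(8,5) S=202.4901 payoff=0.0000 vs cont=0.0000 → 0.0000 [wait]  node(8,6) S=318.0440 payoff=0.0000 vs cont=0.0000 → 0.0000 [wait]  node(8,7) S=499.5406 payoff=0.0000 vs cont=0.0000 → 0.0000 [wait]  node(8,8) S=784.6107 payoff=0.0000 vs cont=0.0000 → 0.0000 [wait]  ⇒ S*(8)=82.0799
t_7: node(7,0) S=26.5478 payoff=88.2422 vs cont=86.2696 → 88.2422 [stop]  node(7,1) S=41.6977 payoff=73.0923 vs cont=71.1197 → 73.0923 [stop]  node(7,2) S=65.4930 payoff=49.2970 vs cont=47.3243 → 49.2970 [stop]  node(7,3) S=102.8676 payoff=11.9224 vs cont=19.5216 → 19.5216 [wait]  node(7,4) S=161.5705 payoff=0.0000 vs cont=3.0877 → 3.0877 [wait]  node(7,5) S=253.7731 payoff=0.0000 vs cont=0.0000 → 0.0000 [wait]  node(7,6) S=398.5924 payoff=0.0000 vs cont=0.0000 → 0.0000 [wait]  node(7,7) S=626.0550 payoff=0.0000 vs cont=0.0000 → 0.0000 [wait]  ⇒ S*(7)=65.4930
t_6: node(6,0) S=33.2713 payoff=81.5187 vs cont=79.5461 → 81.5187 [stop]  node(6,1) S=52.2581 payoff=62.5319 vs cont=60.5593 → 62.5319 [stop]  node(6,2) S=82.0799 payoff=32.7101 vs cont=34.3388 → 34.3388 [wait]  node(6,3) S=128.9200 payoff=0.0000 vs cont=11.3978 → 11.3978 [wait]  node(6,4) S=202.4901 payoff=0.0000 vs cont=1.5713 → 1.5713 [wait]  node(6,5) S=318.0440 payoff=0.0000 vs cont=0.0000 → 0.0000 [wait]  node(6,6) S=499.5406 payoff=0.0000 vs cont=0.0000 → 0.0000 [wait]  ⇒ S*(6)=52.2581
t_5: node(5,0) S=41.6977 payoff=73.0923 vs cont=71.1197 → 73.0923 [stop]  node(5,1) S=65.4930 payoff=49.2970 vs cont=48.0962 → 49.2970 [stop]  node(5,2) S=102.8676 payoff=11.9224 vs cont=22.8767 → 22.8767 [wait]  node(5,3) S=161.5705 payoff=0.0000 vs cont=6.5450 → 6.5450 [wait]  node(5,4) S=253.7731 payoff=0.0000 vs cont=0.7996 → 0.7996 [wait]  node(5,5) S=398.5924 payoff=0.0000 vs cont=0.0000 → 0.0000 [wait]  ⇒ S*(5)=65.4930
t_4: node(4,0) S=52.2581 payoff=62.5319 vs cont=60.5593 → 62.5319 [stop]  node(4,1) S=82.0799 payoff=32.7101 vs cont=35.9289 → 35.9289 [wait]  node(4,2) S=128.9200 payoff=0.0000 vs cont=14.7438 → 14.7438 [wait]  node(4,3) S=202.4901 payoff=0.0000 vs cont=3.7097 → 3.7097 [wait]  node(4,4) S=318.0440 payoff=0.0000 vs cont=0.4069 → 0.4069 [wait]  ⇒ S*(4)=52.2581
t_3: node(3,0) S=65.4930 payoff=49.2970 vs cont=48.8498 → 49.2970 [stop]  node(3,1) S=102.8676 payoff=11.9224 vs cont=25.2715 → 25.2715 [wait]  node(3,2) S=161.5705 payoff=0.0000 vs cont=9.2612 → 9.2612 [wait]  node(3,3) S=253.7731 payoff=0.0000 vs cont=2.0807 → 2.0807 [wait]  ⇒ S*(3)=65.4930
t_2: node(2,0) S=82.0799 payoff=32.7101 vs cont=37.0638 → 37.0638 [wait]  node(2,1) S=128.9200 payoff=0.0000 vs cont=17.2497 → 17.2497 [wait]  node(2,2) S=202.4901 payoff=0.0000 vs cont=5.6991 → 5.6991 [wait]  ⇒ S*(2)=-
t_1: node(1,0) S=102.8676 payoff=11.9224 vs cont=27.0367 → 27.0367 [wait]  node(1,1) S=161.5705 payoff=0.0000 vs cont=11.4793 → 11.4793 [wait]  ⇒ S*(1)=-
t_0: node(0,0) S=128.9200 payoff=0.0000 vs cont=19.1992 → 19.1992 [wait]  ⇒ S*(0)=-

price = 19.1992
boundary = - - - 65.4930 52.2581 65.4930 52.2581 65.4930 82.0799
tree:
19.1992
27.0367 11.4793
37.0638 17.2497 5.6991
49.2970 25.2715 9.2612 2.0807
62.5319 35.9289 14.7438 3.7097 0.4069
73.0923 49.2970 22.8767 6.5450 0.7996 0.0000
81.5187 62.5319 34.3388 11.3978 1.5713 0.0000 0.0000
88.2422 73.0923 49.2970 19.5216 3.0877 0.0000 0.0000 0.0000
93.6071 81.5187 62.5319 32.7101 6.0673 0.0000 0.0000 0.0000 0.0000
97.8877 88.2422 73.0923 49.2970 11.9224 0.0000 0.0000 0.0000 0.0000 0.0000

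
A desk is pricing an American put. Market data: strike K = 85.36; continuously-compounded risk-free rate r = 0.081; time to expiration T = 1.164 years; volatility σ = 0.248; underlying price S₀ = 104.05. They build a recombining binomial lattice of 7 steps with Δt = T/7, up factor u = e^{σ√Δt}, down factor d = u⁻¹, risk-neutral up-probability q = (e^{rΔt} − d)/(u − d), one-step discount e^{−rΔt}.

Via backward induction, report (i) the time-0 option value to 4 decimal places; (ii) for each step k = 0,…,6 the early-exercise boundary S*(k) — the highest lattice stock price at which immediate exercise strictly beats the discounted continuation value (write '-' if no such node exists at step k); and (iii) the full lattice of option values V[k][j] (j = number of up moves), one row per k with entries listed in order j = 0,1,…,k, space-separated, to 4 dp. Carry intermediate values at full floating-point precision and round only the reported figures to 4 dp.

price = 1.9554
boundary = - - - - 69.4323 62.7540 69.4323
tree:
1.9554
3.4583 0.7326
5.9587 1.4292 0.1615
9.9404 2.7387 0.3570 0.0000
15.9277 5.1232 0.7896 0.0000 0.0000
22.6060 9.2660 1.7460 0.0000 0.0000 0.0000
28.6419 15.9277 3.8612 0.0000 0.0000 0.0000 0.0000
34.0973 22.6060 8.5387 0.0000 0.0000 0.0000 0.0000 0.0000

Δt=0.16629, u=1.10642, d=0.90382, q=0.54167, disc=e^(-rΔt)=0.98662
k=7 terminal: V=max(K-S,0) → 34.0973 22.6060 8.5387 0.0000 0.0000 0.0000 0.0000 0.0000
k=6: j=0 S=56.7181 intr=28.6419 cont=27.4999 V=28.6419[EX]; j=1 S=69.4323 intr=15.9277 cont=14.7857 V=15.9277[EX]; j=2 S=84.9967 intr=0.3633 cont=3.8612 V=3.8612[hold]; j=3 S=104.0500 intr=0.0000 cont=0.0000 V=0.0000[hold]; j=4 S=127.3744 intr=0.0000 cont=0.0000 V=0.0000[hold]; j=5 S=155.9274 intr=0.0000 cont=0.0000 V=0.0000[hold]; j=6 S=190.8810 intr=0.0000 cont=0.0000 V=0.0000[hold]  S*(6)=69.4323
k=5: j=0 S=62.7540 intr=22.6060 cont=21.4640 V=22.6060[EX]; j=1 S=76.8213 intr=8.5387 cont=9.2660 V=9.2660[hold]; j=2 S=94.0420 intr=0.0000 cont=1.7460 V=1.7460[hold]; j=3 S=115.1230 intr=0.0000 cont=0.0000 V=0.0000[hold]; j=4 S=140.9297 intr=0.0000 cont=0.0000 V=0.0000[hold]; j=5 S=172.5213 intr=0.0000 cont=0.0000 V=0.0000[hold]  S*(5)=62.7540
k=4: j=0 S=69.4323 intr=15.9277 cont=15.1744 V=15.9277[EX]; j=1 S=84.9967 intr=0.3633 cont=5.1232 V=5.1232[hold]; j=2 S=104.0500 intr=0.0000 cont=0.7896 V=0.7896[hold]; j=3 S=127.3744 intr=0.0000 cont=0.0000 V=0.0000[hold]; j=4 S=155.9274 intr=0.0000 cont=0.0000 V=0.0000[hold]  S*(4)=69.4323
k=3: j=0 S=76.8213 intr=8.5387 cont=9.9404 V=9.9404[hold]; j=1 S=94.0420 intr=0.0000 cont=2.7387 V=2.7387[hold]; j=2 S=115.1230 intr=0.0000 cont=0.3570 V=0.3570[hold]; j=3 S=140.9297 intr=0.0000 cont=0.0000 V=0.0000[hold]  S*(3)=-
k=2: j=0 S=84.9967 intr=0.3633 cont=5.9587 V=5.9587[hold]; j=1 S=104.0500 intr=0.0000 cont=1.4292 V=1.4292[hold]; j=2 S=127.3744 intr=0.0000 cont=0.1615 V=0.1615[hold]  S*(2)=-
k=1: j=0 S=94.0420 intr=0.0000 cont=3.4583 V=3.4583[hold]; j=1 S=115.1230 intr=0.0000 cont=0.7326 V=0.7326[hold]  S*(1)=-
k=0: j=0 S=104.0500 intr=0.0000 cont=1.9554 V=1.9554[hold]  S*(0)=-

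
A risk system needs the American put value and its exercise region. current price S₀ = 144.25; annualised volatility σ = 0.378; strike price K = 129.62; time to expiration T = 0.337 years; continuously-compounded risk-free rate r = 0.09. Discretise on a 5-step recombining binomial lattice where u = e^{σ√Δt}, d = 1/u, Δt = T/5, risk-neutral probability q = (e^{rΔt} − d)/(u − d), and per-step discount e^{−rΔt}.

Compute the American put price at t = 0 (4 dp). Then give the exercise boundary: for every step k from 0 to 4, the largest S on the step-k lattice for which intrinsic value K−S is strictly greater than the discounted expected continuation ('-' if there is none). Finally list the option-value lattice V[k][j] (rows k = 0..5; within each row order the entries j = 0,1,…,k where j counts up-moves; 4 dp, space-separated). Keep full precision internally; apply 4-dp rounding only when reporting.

price = 4.5909
boundary = - - - 107.4628 118.5434
tree:
4.5909
8.0163 1.3078
13.6052 2.6658 0.0000
22.1572 5.4340 0.0000 0.0000
32.2021 11.0766 0.0000 0.0000 0.0000
41.3081 22.1572 0.0000 0.0000 0.0000 0.0000

Δt=0.06740  u=1.10311  d=0.90653  q=0.50644  discount=0.99395
step 5 (expiry): payoffs max(K−S,0) = 41.3081 22.1572 0.0000 0.0000 0.0000 0.0000
step 4: (k=4,j=0): S=97.4179, (K−S)⁺=32.2021, hold=31.4182 ⇒ V=32.2021 exercise | (k=4,j=1): S=118.5434, (K−S)⁺=11.0766, hold=10.8699 ⇒ V=11.0766 exercise | (k=4,j=2): S=144.2500, (K−S)⁺=0.0000, hold=0.0000 ⇒ V=0.0000 continue | (k=4,j=3): S=175.5312, (K−S)⁺=0.0000, hold=0.0000 ⇒ V=0.0000 continue | (k=4,j=4): S=213.5959, (K−S)⁺=0.0000, hold=0.0000 ⇒ V=0.0000 continue  boundary S*=118.5434
step 3: (k=3,j=0): S=107.4628, (K−S)⁺=22.1572, hold=21.3733 ⇒ V=22.1572 exercise | (k=3,j=1): S=130.7665, (K−S)⁺=0.0000, hold=5.4340 ⇒ V=5.4340 continue | (k=3,j=2): S=159.1238, (K−S)⁺=0.0000, hold=0.0000 ⇒ V=0.0000 continue | (k=3,j=3): S=193.6304, (K−S)⁺=0.0000, hold=0.0000 ⇒ V=0.0000 continue  boundary S*=107.4628
step 2: (k=2,j=0): S=118.5434, (K−S)⁺=11.0766, hold=13.6052 ⇒ V=13.6052 continue | (k=2,j=1): S=144.2500, (K−S)⁺=0.0000, hold=2.6658 ⇒ V=2.6658 continue | (k=2,j=2): S=175.5312, (K−S)⁺=0.0000, hold=0.0000 ⇒ V=0.0000 continue  boundary S*=-
step 1: (k=1,j=0): S=130.7665, (K−S)⁺=0.0000, hold=8.0163 ⇒ V=8.0163 continue | (k=1,j=1): S=159.1238, (K−S)⁺=0.0000, hold=1.3078 ⇒ V=1.3078 continue  boundary S*=-
step 0: (k=0,j=0): S=144.2500, (K−S)⁺=0.0000, hold=4.5909 ⇒ V=4.5909 continue  boundary S*=-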